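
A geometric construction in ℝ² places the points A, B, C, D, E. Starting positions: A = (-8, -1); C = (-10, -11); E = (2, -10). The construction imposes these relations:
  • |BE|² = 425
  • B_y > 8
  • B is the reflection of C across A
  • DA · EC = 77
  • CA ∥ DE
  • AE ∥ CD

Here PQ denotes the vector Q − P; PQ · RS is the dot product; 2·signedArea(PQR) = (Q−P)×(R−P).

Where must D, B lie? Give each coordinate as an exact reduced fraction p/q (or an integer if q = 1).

B = (-6, 9)
D = (0, -20)

1. D_x = 0  [CA ∥ DE ∩ AE ∥ CD]
2. D_y = -20  [CA ∥ DE ∩ AE ∥ CD]
   → D = (0, -20)
3. B_x = -6  [B is the reflection of C across A]
4. B_y = 9  [B is the reflection of C across A]
   → B = (-6, 9)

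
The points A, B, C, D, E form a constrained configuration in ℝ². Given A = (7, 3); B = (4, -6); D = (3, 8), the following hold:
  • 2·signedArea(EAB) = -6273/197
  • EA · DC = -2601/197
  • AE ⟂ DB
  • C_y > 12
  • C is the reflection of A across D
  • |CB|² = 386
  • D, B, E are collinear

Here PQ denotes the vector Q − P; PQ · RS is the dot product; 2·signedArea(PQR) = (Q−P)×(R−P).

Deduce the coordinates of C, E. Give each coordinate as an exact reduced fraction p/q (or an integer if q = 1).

1. C_x = -1  [C is the reflection of A across D]
2. C_y = 13  [C is the reflection of A across D]
   → C = (-1, 13)
3. E_x = 665/197  [D, B, E are collinear ∩ AE ⟂ DB]
4. E_y = 540/197  [D, B, E are collinear ∩ AE ⟂ DB]
   → E = (665/197, 540/197)

C = (-1, 13)
E = (665/197, 540/197)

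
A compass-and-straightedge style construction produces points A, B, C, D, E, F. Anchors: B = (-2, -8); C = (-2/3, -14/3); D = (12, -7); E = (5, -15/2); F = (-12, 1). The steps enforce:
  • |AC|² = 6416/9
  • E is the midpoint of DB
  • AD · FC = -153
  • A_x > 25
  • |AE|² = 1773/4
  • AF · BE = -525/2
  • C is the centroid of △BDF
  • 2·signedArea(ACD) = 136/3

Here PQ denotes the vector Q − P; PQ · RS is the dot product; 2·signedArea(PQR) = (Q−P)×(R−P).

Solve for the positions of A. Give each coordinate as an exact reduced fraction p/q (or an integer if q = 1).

A = (26, -6)

1. A_x = 26  [AF · BE = -525/2 ∩ AD · FC = -153]
2. A_y = -6  [AF · BE = -525/2 ∩ AD · FC = -153]
   → A = (26, -6)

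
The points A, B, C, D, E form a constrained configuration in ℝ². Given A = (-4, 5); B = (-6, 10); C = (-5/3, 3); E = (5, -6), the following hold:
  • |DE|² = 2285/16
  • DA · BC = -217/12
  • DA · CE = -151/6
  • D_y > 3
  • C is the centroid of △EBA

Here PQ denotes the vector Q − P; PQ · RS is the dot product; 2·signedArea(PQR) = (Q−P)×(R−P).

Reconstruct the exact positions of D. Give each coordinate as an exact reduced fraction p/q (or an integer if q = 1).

D = (-9/4, 7/2)

1. D_x = -9/4  [DA · CE = -151/6 ∩ DA · BC = -217/12]
2. D_y = 7/2  [DA · CE = -151/6 ∩ DA · BC = -217/12]
   → D = (-9/4, 7/2)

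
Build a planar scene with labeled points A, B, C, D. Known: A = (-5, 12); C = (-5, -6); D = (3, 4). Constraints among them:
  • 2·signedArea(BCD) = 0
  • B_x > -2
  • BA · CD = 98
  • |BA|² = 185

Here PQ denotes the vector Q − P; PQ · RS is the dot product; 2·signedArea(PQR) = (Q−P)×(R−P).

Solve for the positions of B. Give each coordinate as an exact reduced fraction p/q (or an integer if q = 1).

1. B_x = -1  [2·signedArea(BCD) = 0 ∩ BA · CD = 98]
2. B_y = -1  [2·signedArea(BCD) = 0 ∩ BA · CD = 98]
   → B = (-1, -1)

B = (-1, -1)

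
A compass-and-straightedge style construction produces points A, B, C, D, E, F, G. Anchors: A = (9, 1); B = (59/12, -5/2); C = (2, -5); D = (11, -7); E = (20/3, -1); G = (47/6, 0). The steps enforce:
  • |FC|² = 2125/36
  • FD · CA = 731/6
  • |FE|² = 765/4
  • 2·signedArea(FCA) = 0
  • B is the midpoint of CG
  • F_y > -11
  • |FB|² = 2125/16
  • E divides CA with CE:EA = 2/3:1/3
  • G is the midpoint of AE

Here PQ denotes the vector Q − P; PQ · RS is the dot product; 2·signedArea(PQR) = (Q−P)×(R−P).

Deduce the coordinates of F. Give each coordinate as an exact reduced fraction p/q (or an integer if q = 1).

F = (-23/6, -10)

1. F_x = -23/6  [2·signedArea(FCA) = 0 ∩ FD · CA = 731/6]
2. F_y = -10  [2·signedArea(FCA) = 0 ∩ FD · CA = 731/6]
   → F = (-23/6, -10)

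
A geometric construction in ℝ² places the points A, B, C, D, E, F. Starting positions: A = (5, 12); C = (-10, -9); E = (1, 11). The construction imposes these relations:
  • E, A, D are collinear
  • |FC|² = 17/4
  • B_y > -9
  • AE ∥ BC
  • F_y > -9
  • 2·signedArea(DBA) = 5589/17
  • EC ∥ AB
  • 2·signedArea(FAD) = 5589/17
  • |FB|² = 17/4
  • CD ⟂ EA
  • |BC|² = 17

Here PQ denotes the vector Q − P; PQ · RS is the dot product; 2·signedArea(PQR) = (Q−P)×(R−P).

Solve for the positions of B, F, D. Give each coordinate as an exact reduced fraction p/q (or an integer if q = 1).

1. B_x = -6  [AE ∥ BC ∩ EC ∥ AB]
2. B_y = -8  [AE ∥ BC ∩ EC ∥ AB]
   → B = (-6, -8)
3. D_x = -239/17  [E, A, D are collinear ∩ CD ⟂ EA]
4. D_y = 123/17  [E, A, D are collinear ∩ CD ⟂ EA]
   → D = (-239/17, 123/17)
5. F_x = -8  [line 81/17·x + -324/17·y + -2106/17 = 0 ∩ |FC|² = 17/4]
6. F_y = -17/2  [line 81/17·x + -324/17·y + -2106/17 = 0 ∩ |FC|² = 17/4]
   → F = (-8, -17/2)

B = (-6, -8)
D = (-239/17, 123/17)
F = (-8, -17/2)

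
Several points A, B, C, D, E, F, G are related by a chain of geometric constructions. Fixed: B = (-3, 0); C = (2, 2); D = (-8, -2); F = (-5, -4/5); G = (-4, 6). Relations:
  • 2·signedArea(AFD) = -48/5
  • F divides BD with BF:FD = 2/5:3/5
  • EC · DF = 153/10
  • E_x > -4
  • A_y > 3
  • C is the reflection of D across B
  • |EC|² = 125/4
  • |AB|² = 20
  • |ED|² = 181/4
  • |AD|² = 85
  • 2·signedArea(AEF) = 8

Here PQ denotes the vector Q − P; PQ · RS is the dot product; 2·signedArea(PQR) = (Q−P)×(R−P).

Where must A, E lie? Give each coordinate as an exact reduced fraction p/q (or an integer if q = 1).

A = (-1, 4)
E = (-7/2, 3)

1. A_x = -1  [line 6/5·x + -3·y + 66/5 = 0 ∩ |AB|² = 20]
2. A_y = 4  [line 6/5·x + -3·y + 66/5 = 0 ∩ |AB|² = 20]
   → A = (-1, 4)
3. E_x = -7/2  [2·signedArea(AEF) = 8 ∩ EC · DF = 153/10]
4. E_y = 3  [2·signedArea(AEF) = 8 ∩ EC · DF = 153/10]
   → E = (-7/2, 3)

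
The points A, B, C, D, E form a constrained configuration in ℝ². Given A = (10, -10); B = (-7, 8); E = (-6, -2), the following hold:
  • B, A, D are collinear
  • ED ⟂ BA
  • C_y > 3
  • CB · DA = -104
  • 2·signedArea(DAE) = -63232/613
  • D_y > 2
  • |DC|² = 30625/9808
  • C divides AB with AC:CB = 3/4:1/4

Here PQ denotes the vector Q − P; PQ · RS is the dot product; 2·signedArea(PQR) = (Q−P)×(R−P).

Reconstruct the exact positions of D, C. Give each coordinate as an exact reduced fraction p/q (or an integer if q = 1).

C = (-11/4, 7/2)
D = (-942/613, 1358/613)

1. D_x = -942/613  [B, A, D are collinear ∩ ED ⟂ BA]
2. D_y = 1358/613  [B, A, D are collinear ∩ ED ⟂ BA]
   → D = (-942/613, 1358/613)
3. C_x = -11/4  [C divides AB with AC:CB = 3/4:1/4]
4. C_y = 7/2  [C divides AB with AC:CB = 3/4:1/4]
   → C = (-11/4, 7/2)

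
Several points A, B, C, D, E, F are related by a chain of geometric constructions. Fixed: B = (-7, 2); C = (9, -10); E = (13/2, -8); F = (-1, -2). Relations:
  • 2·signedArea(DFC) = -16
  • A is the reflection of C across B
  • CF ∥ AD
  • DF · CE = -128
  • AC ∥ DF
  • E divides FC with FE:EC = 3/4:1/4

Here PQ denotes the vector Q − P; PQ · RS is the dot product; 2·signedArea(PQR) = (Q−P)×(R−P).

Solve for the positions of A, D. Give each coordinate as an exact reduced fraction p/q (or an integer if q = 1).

1. A_x = -23  [A is the reflection of C across B]
2. A_y = 14  [A is the reflection of C across B]
   → A = (-23, 14)
3. D_x = -33  [AC ∥ DF ∩ CF ∥ AD]
4. D_y = 22  [AC ∥ DF ∩ CF ∥ AD]
   → D = (-33, 22)

A = (-23, 14)
D = (-33, 22)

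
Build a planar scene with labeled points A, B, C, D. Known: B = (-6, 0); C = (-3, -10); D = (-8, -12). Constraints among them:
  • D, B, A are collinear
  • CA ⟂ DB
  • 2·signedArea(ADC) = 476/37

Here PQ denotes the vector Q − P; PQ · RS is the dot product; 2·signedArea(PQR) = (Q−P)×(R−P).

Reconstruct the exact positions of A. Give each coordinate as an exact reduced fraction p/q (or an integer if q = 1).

A = (-279/37, -342/37)

1. A_x = -279/37  [D, B, A are collinear ∩ CA ⟂ DB]
2. A_y = -342/37  [D, B, A are collinear ∩ CA ⟂ DB]
   → A = (-279/37, -342/37)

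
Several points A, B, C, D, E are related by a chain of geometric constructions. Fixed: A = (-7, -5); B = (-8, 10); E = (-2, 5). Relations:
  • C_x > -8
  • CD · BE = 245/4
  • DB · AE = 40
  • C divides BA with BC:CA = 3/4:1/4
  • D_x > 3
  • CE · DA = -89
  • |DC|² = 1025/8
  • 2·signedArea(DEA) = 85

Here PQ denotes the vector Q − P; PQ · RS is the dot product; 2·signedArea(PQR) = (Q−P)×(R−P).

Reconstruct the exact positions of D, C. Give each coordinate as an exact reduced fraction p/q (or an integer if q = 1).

C = (-29/4, -5/4)
D = (4, 0)

1. D_x = 4  [2·signedArea(DEA) = 85 ∩ DB · AE = 40]
2. D_y = 0  [2·signedArea(DEA) = 85 ∩ DB · AE = 40]
   → D = (4, 0)
3. C_x = -29/4  [C divides BA with BC:CA = 3/4:1/4]
4. C_y = -5/4  [C divides BA with BC:CA = 3/4:1/4]
   → C = (-29/4, -5/4)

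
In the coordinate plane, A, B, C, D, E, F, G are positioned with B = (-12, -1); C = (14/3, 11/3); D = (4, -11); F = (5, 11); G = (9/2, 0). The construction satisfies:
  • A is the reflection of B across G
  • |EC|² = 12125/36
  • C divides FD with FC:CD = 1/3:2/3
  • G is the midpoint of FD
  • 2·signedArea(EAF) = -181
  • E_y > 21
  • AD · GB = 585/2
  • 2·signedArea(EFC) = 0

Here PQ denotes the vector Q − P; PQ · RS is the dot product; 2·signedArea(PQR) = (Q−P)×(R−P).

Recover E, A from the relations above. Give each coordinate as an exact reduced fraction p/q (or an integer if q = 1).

1. E_x = 11/2  [line 22/3·x + -1/3·y + -33 = 0 ∩ |EC|² = 12125/36]
2. E_y = 22  [line 22/3·x + -1/3·y + -33 = 0 ∩ |EC|² = 12125/36]
   → E = (11/2, 22)
3. A_x = 21  [A is the reflection of B across G]
4. A_y = 1  [A is the reflection of B across G]
   → A = (21, 1)

A = (21, 1)
E = (11/2, 22)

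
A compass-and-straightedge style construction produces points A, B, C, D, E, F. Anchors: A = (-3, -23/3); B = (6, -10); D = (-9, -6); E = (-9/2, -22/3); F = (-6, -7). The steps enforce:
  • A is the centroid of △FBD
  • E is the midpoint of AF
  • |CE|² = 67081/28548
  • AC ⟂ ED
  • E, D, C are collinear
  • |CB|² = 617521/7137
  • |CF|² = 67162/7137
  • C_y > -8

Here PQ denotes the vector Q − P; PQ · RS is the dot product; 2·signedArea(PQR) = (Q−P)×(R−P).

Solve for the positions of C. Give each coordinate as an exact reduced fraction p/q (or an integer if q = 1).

C = (-2403/793, -18482/2379)

1. C_x = -2403/793  [E, D, C are collinear ∩ AC ⟂ ED]
2. C_y = -18482/2379  [E, D, C are collinear ∩ AC ⟂ ED]
   → C = (-2403/793, -18482/2379)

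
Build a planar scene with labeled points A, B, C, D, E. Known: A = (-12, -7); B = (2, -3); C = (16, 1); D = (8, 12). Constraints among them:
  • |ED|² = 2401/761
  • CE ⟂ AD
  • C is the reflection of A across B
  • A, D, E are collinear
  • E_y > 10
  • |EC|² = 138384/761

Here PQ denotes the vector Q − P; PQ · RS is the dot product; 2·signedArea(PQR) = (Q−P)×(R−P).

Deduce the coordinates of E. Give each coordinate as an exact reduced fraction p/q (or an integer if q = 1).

E = (5108/761, 8201/761)

1. E_x = 5108/761  [A, D, E are collinear ∩ CE ⟂ AD]
2. E_y = 8201/761  [A, D, E are collinear ∩ CE ⟂ AD]
   → E = (5108/761, 8201/761)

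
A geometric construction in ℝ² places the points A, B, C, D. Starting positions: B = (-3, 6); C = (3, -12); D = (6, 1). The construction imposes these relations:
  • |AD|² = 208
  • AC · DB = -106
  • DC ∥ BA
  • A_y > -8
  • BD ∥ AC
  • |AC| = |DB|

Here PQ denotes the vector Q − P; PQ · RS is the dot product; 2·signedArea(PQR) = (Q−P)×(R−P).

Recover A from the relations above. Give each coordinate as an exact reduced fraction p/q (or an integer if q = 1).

A = (-6, -7)

1. A_x = -6  [BD ∥ AC ∩ DC ∥ BA]
2. A_y = -7  [BD ∥ AC ∩ DC ∥ BA]
   → A = (-6, -7)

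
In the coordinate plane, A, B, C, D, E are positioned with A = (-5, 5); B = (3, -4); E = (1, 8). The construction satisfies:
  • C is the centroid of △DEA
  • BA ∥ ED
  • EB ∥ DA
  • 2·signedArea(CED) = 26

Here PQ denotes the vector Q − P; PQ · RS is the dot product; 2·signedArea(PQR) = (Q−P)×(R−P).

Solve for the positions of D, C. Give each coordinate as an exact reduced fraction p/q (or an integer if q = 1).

1. D_x = -7  [EB ∥ DA ∩ BA ∥ ED]
2. D_y = 17  [EB ∥ DA ∩ BA ∥ ED]
   → D = (-7, 17)
3. C_x = -11/3  [C is the centroid of △DEA]
4. C_y = 10  [C is the centroid of △DEA]
   → C = (-11/3, 10)

C = (-11/3, 10)
D = (-7, 17)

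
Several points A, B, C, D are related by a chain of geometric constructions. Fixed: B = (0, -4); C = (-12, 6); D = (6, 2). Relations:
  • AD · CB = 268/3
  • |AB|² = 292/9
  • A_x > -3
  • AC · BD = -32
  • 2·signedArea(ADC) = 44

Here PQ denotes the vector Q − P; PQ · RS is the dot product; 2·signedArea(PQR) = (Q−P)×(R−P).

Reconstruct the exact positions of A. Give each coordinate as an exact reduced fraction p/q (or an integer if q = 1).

A = (-2, 4/3)

1. A_x = -2  [AD · CB = 268/3 ∩ AC · BD = -32]
2. A_y = 4/3  [AD · CB = 268/3 ∩ AC · BD = -32]
   → A = (-2, 4/3)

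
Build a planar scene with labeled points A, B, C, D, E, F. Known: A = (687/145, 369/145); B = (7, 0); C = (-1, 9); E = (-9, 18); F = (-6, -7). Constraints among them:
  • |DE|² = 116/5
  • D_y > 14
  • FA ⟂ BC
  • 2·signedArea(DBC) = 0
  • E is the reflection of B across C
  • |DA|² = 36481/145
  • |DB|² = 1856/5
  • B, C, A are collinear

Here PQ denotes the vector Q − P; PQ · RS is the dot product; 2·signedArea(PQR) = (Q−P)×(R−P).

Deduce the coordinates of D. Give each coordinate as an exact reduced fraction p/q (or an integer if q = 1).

D = (-29/5, 72/5)

1. D_x = -29/5  [line -9·x + -8·y + 63 = 0 ∩ |DA|² = 36481/145]
2. D_y = 72/5  [line -9·x + -8·y + 63 = 0 ∩ |DA|² = 36481/145]
   → D = (-29/5, 72/5)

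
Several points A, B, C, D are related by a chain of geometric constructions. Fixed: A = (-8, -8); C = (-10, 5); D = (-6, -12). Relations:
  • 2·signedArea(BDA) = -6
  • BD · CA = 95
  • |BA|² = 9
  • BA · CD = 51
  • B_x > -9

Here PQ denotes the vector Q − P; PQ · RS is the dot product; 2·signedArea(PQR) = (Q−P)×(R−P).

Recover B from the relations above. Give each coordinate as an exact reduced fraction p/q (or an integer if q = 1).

B = (-8, -5)

1. B_x = -8  [BA · CD = 51 ∩ BD · CA = 95]
2. B_y = -5  [BA · CD = 51 ∩ BD · CA = 95]
   → B = (-8, -5)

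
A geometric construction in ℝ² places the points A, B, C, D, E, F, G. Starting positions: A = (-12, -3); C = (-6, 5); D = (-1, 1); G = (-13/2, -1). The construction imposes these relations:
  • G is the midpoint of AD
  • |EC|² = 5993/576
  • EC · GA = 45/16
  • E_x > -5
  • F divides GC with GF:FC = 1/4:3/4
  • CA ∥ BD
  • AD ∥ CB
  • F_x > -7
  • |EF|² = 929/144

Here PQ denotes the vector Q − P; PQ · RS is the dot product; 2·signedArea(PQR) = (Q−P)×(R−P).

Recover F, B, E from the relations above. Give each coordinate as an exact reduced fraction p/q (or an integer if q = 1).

1. F_x = -51/8  [F divides GC with GF:FC = 1/4:3/4]
2. F_y = 1/2  [F divides GC with GF:FC = 1/4:3/4]
   → F = (-51/8, 1/2)
3. B_x = 5  [CA ∥ BD ∩ AD ∥ CB]
4. B_y = 9  [CA ∥ BD ∩ AD ∥ CB]
   → B = (5, 9)
5. E_x = -107/24  [line 11/2·x + 2·y + 323/16 = 0 ∩ |EC|² = 5993/576]
6. E_y = 13/6  [line 11/2·x + 2·y + 323/16 = 0 ∩ |EC|² = 5993/576]
   → E = (-107/24, 13/6)

B = (5, 9)
E = (-107/24, 13/6)
F = (-51/8, 1/2)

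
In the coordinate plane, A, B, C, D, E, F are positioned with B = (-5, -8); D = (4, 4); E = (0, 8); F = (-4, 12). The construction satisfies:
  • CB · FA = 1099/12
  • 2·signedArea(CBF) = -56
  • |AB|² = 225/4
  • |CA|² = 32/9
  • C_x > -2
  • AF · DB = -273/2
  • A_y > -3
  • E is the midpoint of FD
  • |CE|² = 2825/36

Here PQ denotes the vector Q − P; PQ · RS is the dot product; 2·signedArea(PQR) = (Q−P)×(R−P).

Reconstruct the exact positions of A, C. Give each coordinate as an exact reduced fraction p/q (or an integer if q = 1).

A = (-1/2, -2)
C = (-11/6, -2/3)

1. A_x = -1/2  [line 9·x + 12·y + 57/2 = 0 ∩ |AB|² = 225/4]
2. A_y = -2  [line 9·x + 12·y + 57/2 = 0 ∩ |AB|² = 225/4]
   → A = (-1/2, -2)
3. C_x = -11/6  [2·signedArea(CBF) = -56 ∩ CB · FA = 1099/12]
4. C_y = -2/3  [2·signedArea(CBF) = -56 ∩ CB · FA = 1099/12]
   → C = (-11/6, -2/3)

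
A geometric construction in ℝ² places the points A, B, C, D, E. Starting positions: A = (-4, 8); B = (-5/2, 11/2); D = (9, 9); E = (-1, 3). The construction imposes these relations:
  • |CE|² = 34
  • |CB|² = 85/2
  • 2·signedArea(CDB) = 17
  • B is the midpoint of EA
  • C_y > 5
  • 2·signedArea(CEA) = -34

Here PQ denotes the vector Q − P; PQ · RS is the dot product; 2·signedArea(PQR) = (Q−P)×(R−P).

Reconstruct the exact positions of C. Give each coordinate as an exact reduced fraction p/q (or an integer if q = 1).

C = (4, 6)

1. C_x = 4  [2·signedArea(CDB) = 17 ∩ 2·signedArea(CEA) = -34]
2. C_y = 6  [2·signedArea(CDB) = 17 ∩ 2·signedArea(CEA) = -34]
   → C = (4, 6)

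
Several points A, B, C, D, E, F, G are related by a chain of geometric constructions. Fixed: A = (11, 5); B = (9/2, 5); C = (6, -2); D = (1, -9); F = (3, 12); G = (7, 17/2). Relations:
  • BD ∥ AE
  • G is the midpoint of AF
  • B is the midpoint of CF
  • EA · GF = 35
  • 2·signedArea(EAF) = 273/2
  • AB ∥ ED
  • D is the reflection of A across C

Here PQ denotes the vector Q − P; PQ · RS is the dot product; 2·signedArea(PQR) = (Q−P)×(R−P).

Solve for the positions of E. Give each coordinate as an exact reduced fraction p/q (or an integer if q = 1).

1. E_x = 15/2  [AB ∥ ED ∩ BD ∥ AE]
2. E_y = -9  [AB ∥ ED ∩ BD ∥ AE]
   → E = (15/2, -9)

E = (15/2, -9)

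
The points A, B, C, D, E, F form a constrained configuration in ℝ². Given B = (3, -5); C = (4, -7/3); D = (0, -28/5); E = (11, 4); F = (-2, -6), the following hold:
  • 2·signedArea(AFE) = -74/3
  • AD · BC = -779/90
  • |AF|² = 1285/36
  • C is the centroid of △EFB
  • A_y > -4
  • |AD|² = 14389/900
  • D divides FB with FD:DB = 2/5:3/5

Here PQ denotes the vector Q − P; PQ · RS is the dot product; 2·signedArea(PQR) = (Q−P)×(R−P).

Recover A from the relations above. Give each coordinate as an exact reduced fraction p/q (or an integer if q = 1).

A = (7/2, -11/3)

1. A_x = 7/2  [2·signedArea(AFE) = -74/3 ∩ AD · BC = -779/90]
2. A_y = -11/3  [2·signedArea(AFE) = -74/3 ∩ AD · BC = -779/90]
   → A = (7/2, -11/3)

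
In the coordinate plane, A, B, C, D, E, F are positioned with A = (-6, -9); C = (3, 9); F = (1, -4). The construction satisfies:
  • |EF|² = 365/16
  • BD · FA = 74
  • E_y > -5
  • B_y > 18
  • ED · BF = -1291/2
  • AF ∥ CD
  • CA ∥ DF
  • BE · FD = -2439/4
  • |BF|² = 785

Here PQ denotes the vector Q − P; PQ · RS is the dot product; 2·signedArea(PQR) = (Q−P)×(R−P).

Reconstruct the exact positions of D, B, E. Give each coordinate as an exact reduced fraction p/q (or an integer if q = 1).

B = (17, 19)
D = (10, 14)
E = (-15/4, -9/2)

1. D_x = 10  [CA ∥ DF ∩ AF ∥ CD]
2. D_y = 14  [CA ∥ DF ∩ AF ∥ CD]
   → D = (10, 14)
3. B_x = 17  [line 7·x + 5·y + -214 = 0 ∩ |BF|² = 785]
4. B_y = 19  [line 7·x + 5·y + -214 = 0 ∩ |BF|² = 785]
   → B = (17, 19)
5. E_x = -15/4  [ED · BF = -1291/2 ∩ BE · FD = -2439/4]
6. E_y = -9/2  [ED · BF = -1291/2 ∩ BE · FD = -2439/4]
   → E = (-15/4, -9/2)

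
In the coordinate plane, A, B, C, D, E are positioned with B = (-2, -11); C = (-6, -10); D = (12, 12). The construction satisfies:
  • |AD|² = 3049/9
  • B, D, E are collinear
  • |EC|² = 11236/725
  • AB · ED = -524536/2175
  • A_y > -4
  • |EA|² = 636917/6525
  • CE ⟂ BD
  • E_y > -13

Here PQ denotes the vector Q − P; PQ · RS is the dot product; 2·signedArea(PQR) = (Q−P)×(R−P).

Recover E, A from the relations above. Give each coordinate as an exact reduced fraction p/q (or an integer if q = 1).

A = (4/3, -3)
E = (-1912/725, -8734/725)

1. E_x = -1912/725  [B, D, E are collinear ∩ CE ⟂ BD]
2. E_y = -8734/725  [B, D, E are collinear ∩ CE ⟂ BD]
   → E = (-1912/725, -8734/725)
3. A_x = 4/3  [line -10612/725·x + -17434/725·y + -114458/2175 = 0 ∩ |AD|² = 3049/9]
4. A_y = -3  [line -10612/725·x + -17434/725·y + -114458/2175 = 0 ∩ |AD|² = 3049/9]
   → A = (4/3, -3)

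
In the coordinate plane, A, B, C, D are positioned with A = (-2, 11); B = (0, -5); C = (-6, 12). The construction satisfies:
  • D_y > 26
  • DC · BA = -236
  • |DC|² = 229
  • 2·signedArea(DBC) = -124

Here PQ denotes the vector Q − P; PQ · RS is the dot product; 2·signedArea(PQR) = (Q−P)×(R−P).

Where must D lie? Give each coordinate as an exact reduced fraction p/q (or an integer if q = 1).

1. D_x = -4  [2·signedArea(DBC) = -124 ∩ DC · BA = -236]
2. D_y = 27  [2·signedArea(DBC) = -124 ∩ DC · BA = -236]
   → D = (-4, 27)

D = (-4, 27)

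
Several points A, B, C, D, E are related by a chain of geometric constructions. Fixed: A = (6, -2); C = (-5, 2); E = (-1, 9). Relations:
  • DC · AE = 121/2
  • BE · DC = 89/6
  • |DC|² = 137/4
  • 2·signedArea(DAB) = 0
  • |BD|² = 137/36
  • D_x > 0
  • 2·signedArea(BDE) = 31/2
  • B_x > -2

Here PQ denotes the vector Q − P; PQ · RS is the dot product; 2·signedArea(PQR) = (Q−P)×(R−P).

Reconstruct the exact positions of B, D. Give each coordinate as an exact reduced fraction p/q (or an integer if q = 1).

B = (-4/3, 2/3)
D = (1/2, 0)

1. D_x = 1/2  [line 7·x + -11·y + -7/2 = 0 ∩ |DC|² = 137/4]
2. D_y = 0  [line 7·x + -11·y + -7/2 = 0 ∩ |DC|² = 137/4]
   → D = (1/2, 0)
3. B_x = -4/3  [BE · DC = 89/6 ∩ 2·signedArea(DAB) = 0]
4. B_y = 2/3  [BE · DC = 89/6 ∩ 2·signedArea(DAB) = 0]
   → B = (-4/3, 2/3)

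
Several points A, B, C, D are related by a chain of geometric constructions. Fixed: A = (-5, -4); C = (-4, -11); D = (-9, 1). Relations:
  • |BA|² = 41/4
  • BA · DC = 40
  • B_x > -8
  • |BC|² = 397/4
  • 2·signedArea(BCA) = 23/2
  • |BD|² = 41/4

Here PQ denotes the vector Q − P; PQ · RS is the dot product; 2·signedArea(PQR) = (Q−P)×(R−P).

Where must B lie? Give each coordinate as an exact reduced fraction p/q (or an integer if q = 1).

B = (-7, -3/2)

1. B_x = -7  [2·signedArea(BCA) = 23/2 ∩ BA · DC = 40]
2. B_y = -3/2  [2·signedArea(BCA) = 23/2 ∩ BA · DC = 40]
   → B = (-7, -3/2)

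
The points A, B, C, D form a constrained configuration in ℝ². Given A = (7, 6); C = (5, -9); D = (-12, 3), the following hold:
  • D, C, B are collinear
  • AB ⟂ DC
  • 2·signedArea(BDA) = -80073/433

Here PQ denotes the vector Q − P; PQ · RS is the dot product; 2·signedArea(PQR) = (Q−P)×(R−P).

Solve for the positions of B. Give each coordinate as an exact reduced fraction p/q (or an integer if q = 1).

B = (-317/433, -2145/433)

1. B_x = -317/433  [D, C, B are collinear ∩ AB ⟂ DC]
2. B_y = -2145/433  [D, C, B are collinear ∩ AB ⟂ DC]
   → B = (-317/433, -2145/433)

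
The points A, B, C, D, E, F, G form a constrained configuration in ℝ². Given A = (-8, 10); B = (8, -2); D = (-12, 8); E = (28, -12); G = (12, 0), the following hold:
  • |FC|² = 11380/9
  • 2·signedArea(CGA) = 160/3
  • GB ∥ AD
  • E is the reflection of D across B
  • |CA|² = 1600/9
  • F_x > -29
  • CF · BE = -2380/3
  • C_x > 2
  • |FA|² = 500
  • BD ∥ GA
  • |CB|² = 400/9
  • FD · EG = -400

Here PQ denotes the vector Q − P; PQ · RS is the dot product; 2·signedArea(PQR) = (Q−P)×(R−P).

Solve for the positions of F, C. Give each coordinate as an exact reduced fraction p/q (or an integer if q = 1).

C = (8/3, 2)
F = (-28, 20)

1. C_x = 8/3  [line -10·x + -20·y + 200/3 = 0 ∩ |CA|² = 1600/9]
2. C_y = 2  [line -10·x + -20·y + 200/3 = 0 ∩ |CA|² = 1600/9]
   → C = (8/3, 2)
3. F_x = -28  [FD · EG = -400 ∩ CF · BE = -2380/3]
4. F_y = 20  [FD · EG = -400 ∩ CF · BE = -2380/3]
   → F = (-28, 20)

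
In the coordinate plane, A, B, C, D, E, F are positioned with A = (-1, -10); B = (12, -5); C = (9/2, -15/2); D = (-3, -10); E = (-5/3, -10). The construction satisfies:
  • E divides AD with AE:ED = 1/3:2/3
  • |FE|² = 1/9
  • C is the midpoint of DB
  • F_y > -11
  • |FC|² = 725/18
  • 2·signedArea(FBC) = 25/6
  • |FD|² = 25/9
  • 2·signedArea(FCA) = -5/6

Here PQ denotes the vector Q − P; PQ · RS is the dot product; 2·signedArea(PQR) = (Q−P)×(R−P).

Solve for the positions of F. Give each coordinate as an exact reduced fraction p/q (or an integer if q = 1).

F = (-4/3, -10)

1. F_x = -4/3  [2·signedArea(FBC) = 25/6 ∩ 2·signedArea(FCA) = -5/6]
2. F_y = -10  [2·signedArea(FBC) = 25/6 ∩ 2·signedArea(FCA) = -5/6]
   → F = (-4/3, -10)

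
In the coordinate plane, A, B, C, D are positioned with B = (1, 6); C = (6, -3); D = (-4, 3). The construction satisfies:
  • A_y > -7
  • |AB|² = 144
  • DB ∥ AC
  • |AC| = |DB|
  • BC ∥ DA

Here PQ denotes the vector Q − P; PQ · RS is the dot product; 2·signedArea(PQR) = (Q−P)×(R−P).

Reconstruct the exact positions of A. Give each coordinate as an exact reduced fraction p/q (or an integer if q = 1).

1. A_x = 1  [DB ∥ AC ∩ BC ∥ DA]
2. A_y = -6  [DB ∥ AC ∩ BC ∥ DA]
   → A = (1, -6)

A = (1, -6)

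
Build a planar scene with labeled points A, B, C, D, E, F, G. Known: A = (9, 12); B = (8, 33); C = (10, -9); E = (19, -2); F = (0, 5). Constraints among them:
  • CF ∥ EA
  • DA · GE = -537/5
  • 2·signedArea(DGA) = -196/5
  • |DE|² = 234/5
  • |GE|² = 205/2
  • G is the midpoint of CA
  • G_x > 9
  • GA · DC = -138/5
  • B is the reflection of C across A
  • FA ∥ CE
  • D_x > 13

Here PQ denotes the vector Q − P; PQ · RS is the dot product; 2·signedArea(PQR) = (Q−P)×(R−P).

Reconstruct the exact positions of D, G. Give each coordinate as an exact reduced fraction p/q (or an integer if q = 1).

1. G_x = 19/2  [G is the midpoint of CA]
2. G_y = 3/2  [G is the midpoint of CA]
   → G = (19/2, 3/2)
3. D_x = 68/5  [2·signedArea(DGA) = -196/5 ∩ DA · GE = -537/5]
4. D_y = -31/5  [2·signedArea(DGA) = -196/5 ∩ DA · GE = -537/5]
   → D = (68/5, -31/5)

D = (68/5, -31/5)
G = (19/2, 3/2)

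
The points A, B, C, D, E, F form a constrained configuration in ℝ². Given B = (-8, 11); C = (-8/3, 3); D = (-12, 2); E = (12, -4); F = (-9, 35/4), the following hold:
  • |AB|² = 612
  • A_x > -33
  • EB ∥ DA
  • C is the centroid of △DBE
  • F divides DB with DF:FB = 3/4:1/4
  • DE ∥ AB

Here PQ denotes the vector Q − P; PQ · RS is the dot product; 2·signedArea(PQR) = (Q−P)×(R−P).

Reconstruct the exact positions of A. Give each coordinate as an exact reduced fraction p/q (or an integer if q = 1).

A = (-32, 17)

1. A_x = -32  [DE ∥ AB ∩ EB ∥ DA]
2. A_y = 17  [DE ∥ AB ∩ EB ∥ DA]
   → A = (-32, 17)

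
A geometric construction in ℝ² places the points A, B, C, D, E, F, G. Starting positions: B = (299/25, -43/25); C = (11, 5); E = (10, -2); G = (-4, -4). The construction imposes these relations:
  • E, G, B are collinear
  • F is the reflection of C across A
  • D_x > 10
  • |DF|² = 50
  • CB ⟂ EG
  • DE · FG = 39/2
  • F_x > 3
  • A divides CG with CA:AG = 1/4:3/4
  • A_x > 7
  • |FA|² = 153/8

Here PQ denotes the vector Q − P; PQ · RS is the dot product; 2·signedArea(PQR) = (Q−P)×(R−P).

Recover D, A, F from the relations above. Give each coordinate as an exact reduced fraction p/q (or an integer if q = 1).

1. A_x = 29/4  [A divides CG with CA:AG = 1/4:3/4]
2. A_y = 11/4  [A divides CG with CA:AG = 1/4:3/4]
   → A = (29/4, 11/4)
3. F_x = 7/2  [F is the reflection of C across A]
4. F_y = 1/2  [F is the reflection of C across A]
   → F = (7/2, 1/2)
5. D_x = 21/2  [line 15/2·x + 9/2·y + -171/2 = 0 ∩ |DF|² = 50]
6. D_y = 3/2  [line 15/2·x + 9/2·y + -171/2 = 0 ∩ |DF|² = 50]
   → D = (21/2, 3/2)

A = (29/4, 11/4)
D = (21/2, 3/2)
F = (7/2, 1/2)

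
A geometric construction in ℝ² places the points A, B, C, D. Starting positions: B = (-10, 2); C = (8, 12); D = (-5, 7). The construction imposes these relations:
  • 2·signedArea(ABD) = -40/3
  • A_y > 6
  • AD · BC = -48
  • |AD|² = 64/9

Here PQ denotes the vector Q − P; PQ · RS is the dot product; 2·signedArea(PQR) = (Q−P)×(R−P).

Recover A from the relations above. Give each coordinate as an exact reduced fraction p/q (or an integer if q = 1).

1. A_x = -7/3  [2·signedArea(ABD) = -40/3 ∩ AD · BC = -48]
2. A_y = 7  [2·signedArea(ABD) = -40/3 ∩ AD · BC = -48]
   → A = (-7/3, 7)

A = (-7/3, 7)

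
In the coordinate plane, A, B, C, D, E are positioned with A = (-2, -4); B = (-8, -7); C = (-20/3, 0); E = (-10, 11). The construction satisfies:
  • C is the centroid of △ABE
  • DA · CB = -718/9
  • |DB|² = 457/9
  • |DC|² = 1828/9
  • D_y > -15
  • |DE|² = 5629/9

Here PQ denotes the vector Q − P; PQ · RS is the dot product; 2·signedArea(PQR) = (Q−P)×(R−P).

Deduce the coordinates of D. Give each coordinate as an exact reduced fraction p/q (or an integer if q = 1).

1. D_x = -28/3  [line 4/3·x + 7·y + 994/9 = 0 ∩ |DB|² = 457/9]
2. D_y = -14  [line 4/3·x + 7·y + 994/9 = 0 ∩ |DB|² = 457/9]
   → D = (-28/3, -14)

D = (-28/3, -14)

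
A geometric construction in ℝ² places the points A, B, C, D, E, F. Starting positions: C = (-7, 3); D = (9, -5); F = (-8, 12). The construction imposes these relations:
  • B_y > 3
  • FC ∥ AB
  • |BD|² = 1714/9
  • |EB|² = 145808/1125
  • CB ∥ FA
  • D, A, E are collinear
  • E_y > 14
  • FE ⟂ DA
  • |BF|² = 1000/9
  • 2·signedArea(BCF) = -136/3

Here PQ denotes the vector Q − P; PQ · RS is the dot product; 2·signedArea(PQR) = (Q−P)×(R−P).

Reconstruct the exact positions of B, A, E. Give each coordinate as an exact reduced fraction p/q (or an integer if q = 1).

1. B_x = -2  [line -9·x + -1·y + -44/3 = 0 ∩ |BD|² = 1714/9]
2. B_y = 10/3  [line -9·x + -1·y + -44/3 = 0 ∩ |BD|² = 1714/9]
   → B = (-2, 10/3)
3. A_x = -3  [FC ∥ AB ∩ CB ∥ FA]
4. A_y = 37/3  [FC ∥ AB ∩ CB ∥ FA]
   → A = (-3, 37/3)
5. E_x = -558/125  [D, A, E are collinear ∩ FE ⟂ DA]
6. E_y = 1806/125  [D, A, E are collinear ∩ FE ⟂ DA]
   → E = (-558/125, 1806/125)

A = (-3, 37/3)
B = (-2, 10/3)
E = (-558/125, 1806/125)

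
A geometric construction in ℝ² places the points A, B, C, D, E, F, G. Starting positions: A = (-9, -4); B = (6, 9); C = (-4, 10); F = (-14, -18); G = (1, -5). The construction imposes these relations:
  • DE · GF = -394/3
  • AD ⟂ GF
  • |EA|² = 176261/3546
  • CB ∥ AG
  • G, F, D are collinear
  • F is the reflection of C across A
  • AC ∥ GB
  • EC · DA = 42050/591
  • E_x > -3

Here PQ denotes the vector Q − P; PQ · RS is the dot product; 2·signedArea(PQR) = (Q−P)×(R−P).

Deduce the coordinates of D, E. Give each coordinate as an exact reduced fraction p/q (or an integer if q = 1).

1. D_x = -1661/394  [G, F, D are collinear ∩ AD ⟂ GF]
2. D_y = -3751/394  [G, F, D are collinear ∩ AD ⟂ GF]
   → D = (-1661/394, -3751/394)
3. E_x = -2843/1182  [EC · DA = 42050/591 ∩ DE · GF = -394/3]
4. E_y = -1781/1182  [EC · DA = 42050/591 ∩ DE · GF = -394/3]
   → E = (-2843/1182, -1781/1182)

D = (-1661/394, -3751/394)
E = (-2843/1182, -1781/1182)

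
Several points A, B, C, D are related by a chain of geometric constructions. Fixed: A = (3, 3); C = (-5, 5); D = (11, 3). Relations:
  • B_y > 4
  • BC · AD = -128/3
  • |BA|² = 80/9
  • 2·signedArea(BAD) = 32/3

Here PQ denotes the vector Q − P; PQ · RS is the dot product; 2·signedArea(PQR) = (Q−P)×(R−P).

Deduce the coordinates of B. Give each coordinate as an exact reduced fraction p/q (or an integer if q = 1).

1. B_x = 1/3  [2·signedArea(BAD) = 32/3 ∩ BC · AD = -128/3]
2. B_y = 13/3  [2·signedArea(BAD) = 32/3 ∩ BC · AD = -128/3]
   → B = (1/3, 13/3)

B = (1/3, 13/3)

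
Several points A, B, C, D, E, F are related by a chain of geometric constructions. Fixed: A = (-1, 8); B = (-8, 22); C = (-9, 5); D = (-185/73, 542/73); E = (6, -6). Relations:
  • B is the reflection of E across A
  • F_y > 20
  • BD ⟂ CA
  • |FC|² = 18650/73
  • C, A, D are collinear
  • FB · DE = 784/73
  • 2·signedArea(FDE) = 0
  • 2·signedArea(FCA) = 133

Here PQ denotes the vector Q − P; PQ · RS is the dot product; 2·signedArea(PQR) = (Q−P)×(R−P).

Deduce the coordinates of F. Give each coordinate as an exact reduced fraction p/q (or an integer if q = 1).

F = (-808/73, 1522/73)

1. F_x = -808/73  [2·signedArea(FDE) = 0 ∩ 2·signedArea(FCA) = 133]
2. F_y = 1522/73  [2·signedArea(FDE) = 0 ∩ 2·signedArea(FCA) = 133]
   → F = (-808/73, 1522/73)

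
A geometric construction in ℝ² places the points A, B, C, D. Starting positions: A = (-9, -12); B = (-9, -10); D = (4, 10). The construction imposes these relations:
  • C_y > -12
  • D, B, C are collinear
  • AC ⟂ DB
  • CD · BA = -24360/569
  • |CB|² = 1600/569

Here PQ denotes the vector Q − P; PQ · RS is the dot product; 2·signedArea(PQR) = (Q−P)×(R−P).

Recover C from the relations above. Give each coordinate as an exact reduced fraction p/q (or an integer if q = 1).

1. C_x = -5641/569  [D, B, C are collinear ∩ AC ⟂ DB]
2. C_y = -6490/569  [D, B, C are collinear ∩ AC ⟂ DB]
   → C = (-5641/569, -6490/569)

C = (-5641/569, -6490/569)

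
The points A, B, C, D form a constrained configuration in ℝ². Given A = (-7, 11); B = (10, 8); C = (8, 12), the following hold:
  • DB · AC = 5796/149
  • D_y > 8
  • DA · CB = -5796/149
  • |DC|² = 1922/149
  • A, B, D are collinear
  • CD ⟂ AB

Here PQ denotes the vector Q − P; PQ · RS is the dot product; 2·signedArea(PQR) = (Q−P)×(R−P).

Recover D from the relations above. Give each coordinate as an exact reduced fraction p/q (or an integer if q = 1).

1. D_x = 1099/149  [A, B, D are collinear ∩ CD ⟂ AB]
2. D_y = 1261/149  [A, B, D are collinear ∩ CD ⟂ AB]
   → D = (1099/149, 1261/149)

D = (1099/149, 1261/149)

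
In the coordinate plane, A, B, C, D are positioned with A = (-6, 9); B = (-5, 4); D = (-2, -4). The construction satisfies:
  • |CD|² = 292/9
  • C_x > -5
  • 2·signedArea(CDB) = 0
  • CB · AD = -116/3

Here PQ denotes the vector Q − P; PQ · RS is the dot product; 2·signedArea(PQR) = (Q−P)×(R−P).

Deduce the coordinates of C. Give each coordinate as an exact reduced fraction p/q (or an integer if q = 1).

1. C_x = -4  [2·signedArea(CDB) = 0 ∩ CB · AD = -116/3]
2. C_y = 4/3  [2·signedArea(CDB) = 0 ∩ CB · AD = -116/3]
   → C = (-4, 4/3)

C = (-4, 4/3)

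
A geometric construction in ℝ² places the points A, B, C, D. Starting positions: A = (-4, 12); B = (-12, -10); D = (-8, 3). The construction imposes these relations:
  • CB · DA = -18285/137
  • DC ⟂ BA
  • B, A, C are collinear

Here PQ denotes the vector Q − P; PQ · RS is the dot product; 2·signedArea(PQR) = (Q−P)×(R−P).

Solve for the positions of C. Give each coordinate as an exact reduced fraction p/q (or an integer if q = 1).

1. C_x = -1008/137  [B, A, C are collinear ∩ DC ⟂ BA]
2. C_y = 379/137  [B, A, C are collinear ∩ DC ⟂ BA]
   → C = (-1008/137, 379/137)

C = (-1008/137, 379/137)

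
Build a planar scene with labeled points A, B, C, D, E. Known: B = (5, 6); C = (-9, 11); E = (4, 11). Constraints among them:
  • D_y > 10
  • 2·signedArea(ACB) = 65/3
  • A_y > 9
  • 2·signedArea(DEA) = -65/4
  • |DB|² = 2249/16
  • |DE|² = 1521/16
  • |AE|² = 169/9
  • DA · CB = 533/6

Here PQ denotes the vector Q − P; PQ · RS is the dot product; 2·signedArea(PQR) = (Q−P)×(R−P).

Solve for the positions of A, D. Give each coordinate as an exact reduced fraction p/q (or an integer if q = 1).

A = (0, 28/3)
D = (-23/4, 11)

1. A_x = 0  [line 5·x + 14·y + -392/3 = 0 ∩ |AE|² = 169/9]
2. A_y = 28/3  [line 5·x + 14·y + -392/3 = 0 ∩ |AE|² = 169/9]
   → A = (0, 28/3)
3. D_x = -23/4  [2·signedArea(DEA) = -65/4 ∩ DA · CB = 533/6]
4. D_y = 11  [2·signedArea(DEA) = -65/4 ∩ DA · CB = 533/6]
   → D = (-23/4, 11)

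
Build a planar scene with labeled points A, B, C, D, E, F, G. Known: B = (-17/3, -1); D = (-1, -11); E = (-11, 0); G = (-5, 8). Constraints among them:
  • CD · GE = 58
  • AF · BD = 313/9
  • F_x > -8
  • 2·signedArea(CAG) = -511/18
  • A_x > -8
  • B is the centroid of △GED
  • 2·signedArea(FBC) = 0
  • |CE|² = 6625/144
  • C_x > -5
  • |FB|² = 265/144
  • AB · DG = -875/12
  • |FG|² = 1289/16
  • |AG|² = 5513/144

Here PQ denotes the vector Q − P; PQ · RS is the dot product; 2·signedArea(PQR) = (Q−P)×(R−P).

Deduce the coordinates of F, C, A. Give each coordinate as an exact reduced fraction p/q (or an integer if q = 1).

1. C_x = -13/3  [line 6·x + 8·y + 36 = 0 ∩ |CE|² = 6625/144]
2. C_y = -5/4  [line 6·x + 8·y + 36 = 0 ∩ |CE|² = 6625/144]
   → C = (-13/3, -5/4)
3. A_x = -23/3  [2·signedArea(CAG) = -511/18 ∩ AB · DG = -875/12]
4. A_y = 29/12  [2·signedArea(CAG) = -511/18 ∩ AB · DG = -875/12]
   → A = (-23/3, 29/12)
5. F_x = -7  [2·signedArea(FBC) = 0 ∩ AF · BD = 313/9]
6. F_y = -3/4  [2·signedArea(FBC) = 0 ∩ AF · BD = 313/9]
   → F = (-7, -3/4)

A = (-23/3, 29/12)
C = (-13/3, -5/4)
F = (-7, -3/4)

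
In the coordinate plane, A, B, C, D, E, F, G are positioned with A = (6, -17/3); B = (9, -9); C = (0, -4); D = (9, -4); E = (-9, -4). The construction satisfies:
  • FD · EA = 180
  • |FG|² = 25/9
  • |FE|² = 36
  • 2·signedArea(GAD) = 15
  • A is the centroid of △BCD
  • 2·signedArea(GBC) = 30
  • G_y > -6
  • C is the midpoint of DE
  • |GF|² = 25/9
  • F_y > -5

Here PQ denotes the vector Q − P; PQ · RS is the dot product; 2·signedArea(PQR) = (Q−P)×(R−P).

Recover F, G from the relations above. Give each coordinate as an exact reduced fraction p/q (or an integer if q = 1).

F = (-3, -4)
G = (-3, -17/3)

1. F_x = -3  [line -15·x + 5/3·y + -115/3 = 0 ∩ |FE|² = 36]
2. F_y = -4  [line -15·x + 5/3·y + -115/3 = 0 ∩ |FE|² = 36]
   → F = (-3, -4)
3. G_x = -3  [2·signedArea(GBC) = 30 ∩ 2·signedArea(GAD) = 15]
4. G_y = -17/3  [2·signedArea(GBC) = 30 ∩ 2·signedArea(GAD) = 15]
   → G = (-3, -17/3)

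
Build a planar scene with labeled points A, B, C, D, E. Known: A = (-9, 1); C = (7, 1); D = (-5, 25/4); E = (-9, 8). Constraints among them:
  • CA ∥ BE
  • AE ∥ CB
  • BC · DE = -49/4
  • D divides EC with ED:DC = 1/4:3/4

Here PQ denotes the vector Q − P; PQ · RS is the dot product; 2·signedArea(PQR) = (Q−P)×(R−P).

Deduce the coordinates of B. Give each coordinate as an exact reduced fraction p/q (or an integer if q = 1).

1. B_x = 7  [CA ∥ BE ∩ AE ∥ CB]
2. B_y = 8  [CA ∥ BE ∩ AE ∥ CB]
   → B = (7, 8)

B = (7, 8)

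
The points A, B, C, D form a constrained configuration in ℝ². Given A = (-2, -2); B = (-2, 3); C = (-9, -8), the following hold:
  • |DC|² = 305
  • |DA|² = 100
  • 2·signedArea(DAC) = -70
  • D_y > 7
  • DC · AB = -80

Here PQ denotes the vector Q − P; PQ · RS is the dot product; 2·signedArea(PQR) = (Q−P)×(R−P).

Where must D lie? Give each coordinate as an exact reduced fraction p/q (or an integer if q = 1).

1. D_x = -2  [DC · AB = -80 ∩ 2·signedArea(DAC) = -70]
2. D_y = 8  [DC · AB = -80 ∩ 2·signedArea(DAC) = -70]
   → D = (-2, 8)

D = (-2, 8)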